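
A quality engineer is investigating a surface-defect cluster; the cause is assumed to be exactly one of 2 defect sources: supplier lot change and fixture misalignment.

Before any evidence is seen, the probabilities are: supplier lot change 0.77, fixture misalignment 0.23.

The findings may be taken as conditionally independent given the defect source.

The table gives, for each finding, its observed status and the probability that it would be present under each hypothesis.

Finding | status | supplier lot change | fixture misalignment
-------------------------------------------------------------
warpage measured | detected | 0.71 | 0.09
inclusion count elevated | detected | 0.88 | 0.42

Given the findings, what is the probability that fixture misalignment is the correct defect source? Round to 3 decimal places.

0.018

For each hypothesis, the unnormalized posterior weight is prior × product of the finding likelihoods:
  supplier lot change: 0.77 × 0.71 × 0.88 = 0.4811
  fixture misalignment: 0.23 × 0.09 × 0.42 = 0.008694
Marginal likelihood of the evidence = 0.48979.
P(fixture misalignment | evidence) = 0.008694 / 0.48979 ≈ 0.018.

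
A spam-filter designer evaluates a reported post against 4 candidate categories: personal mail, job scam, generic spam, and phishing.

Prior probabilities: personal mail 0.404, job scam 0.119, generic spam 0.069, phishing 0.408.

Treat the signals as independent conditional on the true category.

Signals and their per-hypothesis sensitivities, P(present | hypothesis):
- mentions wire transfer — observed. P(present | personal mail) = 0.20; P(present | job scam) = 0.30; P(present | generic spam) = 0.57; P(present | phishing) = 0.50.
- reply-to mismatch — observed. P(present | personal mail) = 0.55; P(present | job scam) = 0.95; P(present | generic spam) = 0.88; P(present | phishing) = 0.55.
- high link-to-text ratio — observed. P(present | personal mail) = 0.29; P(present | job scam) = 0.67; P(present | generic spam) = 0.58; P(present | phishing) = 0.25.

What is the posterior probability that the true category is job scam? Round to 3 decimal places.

0.271

Multiply each prior by the joint likelihood of the signal pattern:
  personal mail: 0.404 × 0.20 × 0.55 × 0.29 = 0.012888
  job scam: 0.119 × 0.30 × 0.95 × 0.67 = 0.022723
  generic spam: 0.069 × 0.57 × 0.88 × 0.58 = 0.020074
  phishing: 0.408 × 0.50 × 0.55 × 0.25 = 0.02805
The unnormalized weights sum to 0.083735.
P(job scam | evidence) = 0.022723 / 0.083735 ≈ 0.271.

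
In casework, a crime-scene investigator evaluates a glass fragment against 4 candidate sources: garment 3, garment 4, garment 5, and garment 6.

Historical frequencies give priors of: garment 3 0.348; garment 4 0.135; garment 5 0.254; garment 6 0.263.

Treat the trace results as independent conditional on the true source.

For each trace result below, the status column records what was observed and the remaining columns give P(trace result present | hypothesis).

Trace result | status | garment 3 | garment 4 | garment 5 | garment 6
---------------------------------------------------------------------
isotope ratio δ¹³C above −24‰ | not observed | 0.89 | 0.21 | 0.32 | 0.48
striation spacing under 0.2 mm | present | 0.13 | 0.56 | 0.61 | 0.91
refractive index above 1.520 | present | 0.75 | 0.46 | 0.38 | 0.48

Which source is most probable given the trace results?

garment 6

Multiply each prior by the joint likelihood of the trace result pattern (using 1 − P(present | H) for each absent trace result):
  garment 3: 0.348 × (1 − 0.89) × 0.13 × 0.75 = 0.0037323
  garment 4: 0.135 × (1 − 0.21) × 0.56 × 0.46 = 0.027473
  garment 5: 0.254 × (1 − 0.32) × 0.61 × 0.38 = 0.040036
  garment 6: 0.263 × (1 − 0.48) × 0.91 × 0.48 = 0.059737
Marginal likelihood of the evidence = 0.13098.
P(garment 3 | evidence) ≈ 0.0037323 / 0.13098 ≈ 0.028
P(garment 4 | evidence) ≈ 0.027473 / 0.13098 ≈ 0.210
P(garment 5 | evidence) ≈ 0.040036 / 0.13098 ≈ 0.306
P(garment 6 | evidence) ≈ 0.059737 / 0.13098 ≈ 0.456
The largest is 0.456, so garment 6 is most probable.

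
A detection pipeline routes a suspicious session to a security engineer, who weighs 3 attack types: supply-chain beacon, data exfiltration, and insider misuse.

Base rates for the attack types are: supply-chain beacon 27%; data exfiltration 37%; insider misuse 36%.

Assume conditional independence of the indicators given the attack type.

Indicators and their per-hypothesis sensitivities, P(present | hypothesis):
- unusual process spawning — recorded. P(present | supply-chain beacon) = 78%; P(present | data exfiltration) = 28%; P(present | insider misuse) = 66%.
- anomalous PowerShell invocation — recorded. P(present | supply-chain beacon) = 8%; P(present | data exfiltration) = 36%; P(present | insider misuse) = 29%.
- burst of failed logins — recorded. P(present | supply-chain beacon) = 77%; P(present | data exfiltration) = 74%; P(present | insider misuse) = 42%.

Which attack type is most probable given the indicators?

insider misuse

For each hypothesis, the unnormalized posterior weight is prior × product of the indicator likelihoods:
  supply-chain beacon: 0.27 × 0.78 × 0.08 × 0.77 = 0.012973
  data exfiltration: 0.37 × 0.28 × 0.36 × 0.74 = 0.027599
  insider misuse: 0.36 × 0.66 × 0.29 × 0.42 = 0.02894
Normalizing constant Z = 0.012973 + 0.027599 + 0.02894 = 0.069512.
P(supply-chain beacon | evidence) ≈ 0.012973 / 0.069512 ≈ 0.187
P(data exfiltration | evidence) ≈ 0.027599 / 0.069512 ≈ 0.397
P(insider misuse | evidence) ≈ 0.02894 / 0.069512 ≈ 0.416
The largest is 0.416, so insider misuse is most probable.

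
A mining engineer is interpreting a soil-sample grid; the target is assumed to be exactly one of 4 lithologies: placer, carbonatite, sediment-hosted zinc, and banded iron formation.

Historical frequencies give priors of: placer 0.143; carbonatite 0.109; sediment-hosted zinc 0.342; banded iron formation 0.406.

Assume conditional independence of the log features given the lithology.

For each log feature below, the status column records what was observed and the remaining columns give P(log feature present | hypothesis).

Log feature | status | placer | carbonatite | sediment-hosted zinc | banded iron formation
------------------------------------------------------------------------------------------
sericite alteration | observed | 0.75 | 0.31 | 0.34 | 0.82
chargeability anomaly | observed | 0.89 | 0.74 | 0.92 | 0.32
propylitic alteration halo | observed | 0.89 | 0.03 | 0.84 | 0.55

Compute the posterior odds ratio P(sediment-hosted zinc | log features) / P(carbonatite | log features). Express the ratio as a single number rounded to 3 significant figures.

Unnormalized posterior weight (prior times the log feature likelihoods) for each of the two hypotheses:
  sediment-hosted zinc: 0.342 × 0.34 × 0.92 × 0.84 = 0.089861
  carbonatite: 0.109 × 0.31 × 0.74 × 0.03 = 0.00075014
Odds(sediment-hosted zinc : carbonatite) = 0.089861 / 0.00075014 ≈ 120.

120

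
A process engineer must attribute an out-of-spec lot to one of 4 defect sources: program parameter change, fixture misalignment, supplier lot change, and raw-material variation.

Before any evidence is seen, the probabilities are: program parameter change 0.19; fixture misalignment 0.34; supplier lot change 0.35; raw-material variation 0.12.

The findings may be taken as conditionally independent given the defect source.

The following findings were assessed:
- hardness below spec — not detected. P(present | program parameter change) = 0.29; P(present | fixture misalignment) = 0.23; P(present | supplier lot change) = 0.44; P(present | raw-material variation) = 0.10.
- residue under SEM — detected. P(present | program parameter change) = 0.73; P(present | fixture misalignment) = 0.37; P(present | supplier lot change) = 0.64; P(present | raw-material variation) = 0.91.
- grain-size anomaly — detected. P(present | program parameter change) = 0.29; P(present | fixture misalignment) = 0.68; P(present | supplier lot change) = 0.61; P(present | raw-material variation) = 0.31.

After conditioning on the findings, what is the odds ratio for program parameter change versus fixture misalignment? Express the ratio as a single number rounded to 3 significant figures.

0.434

Unnormalized posterior weight (prior times the finding likelihoods) for each of the two hypotheses (using 1 − P(present | H) for each absent finding):
  program parameter change: 0.19 × (1 − 0.29) × 0.73 × 0.29 = 0.028558
  fixture misalignment: 0.34 × (1 − 0.23) × 0.37 × 0.68 = 0.065869
Odds(program parameter change : fixture misalignment) = 0.028558 / 0.065869 ≈ 0.434.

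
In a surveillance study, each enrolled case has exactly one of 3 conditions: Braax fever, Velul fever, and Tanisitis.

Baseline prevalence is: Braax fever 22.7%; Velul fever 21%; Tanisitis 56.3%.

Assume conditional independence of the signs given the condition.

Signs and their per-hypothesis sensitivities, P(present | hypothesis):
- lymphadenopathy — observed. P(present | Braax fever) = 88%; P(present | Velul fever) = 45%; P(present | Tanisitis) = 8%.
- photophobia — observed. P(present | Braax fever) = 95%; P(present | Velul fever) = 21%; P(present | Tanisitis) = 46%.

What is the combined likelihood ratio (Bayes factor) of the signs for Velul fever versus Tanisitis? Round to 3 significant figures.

Take the product of per-sign likelihoods under each hypothesis, then divide.
  Velul fever: 0.45 × 0.21 = 0.0945
  Tanisitis: 0.08 × 0.46 = 0.0368
Bayes factor = 0.0945 / 0.0368 ≈ 2.57

2.57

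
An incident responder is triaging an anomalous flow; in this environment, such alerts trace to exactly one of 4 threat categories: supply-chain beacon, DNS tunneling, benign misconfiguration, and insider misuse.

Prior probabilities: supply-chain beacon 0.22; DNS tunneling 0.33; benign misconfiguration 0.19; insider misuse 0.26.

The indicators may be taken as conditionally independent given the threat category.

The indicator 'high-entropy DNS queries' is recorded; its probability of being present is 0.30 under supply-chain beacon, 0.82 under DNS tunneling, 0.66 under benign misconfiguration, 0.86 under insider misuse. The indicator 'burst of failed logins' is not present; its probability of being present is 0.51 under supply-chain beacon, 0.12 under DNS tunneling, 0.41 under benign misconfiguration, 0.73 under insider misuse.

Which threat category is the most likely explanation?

DNS tunneling

Multiply each prior by the joint likelihood of the indicator pattern (using 1 − P(present | H) for each absent indicator):
  supply-chain beacon: 0.22 × 0.30 × (1 − 0.51) = 0.03234
  DNS tunneling: 0.33 × 0.82 × (1 − 0.12) = 0.23813
  benign misconfiguration: 0.19 × 0.66 × (1 − 0.41) = 0.073986
  insider misuse: 0.26 × 0.86 × (1 − 0.73) = 0.060372
Normalizing constant Z = 0.03234 + 0.23813 + 0.073986 + 0.060372 = 0.40483.
P(supply-chain beacon | evidence) ≈ 0.03234 / 0.40483 ≈ 0.080
P(DNS tunneling | evidence) ≈ 0.23813 / 0.40483 ≈ 0.588
P(benign misconfiguration | evidence) ≈ 0.073986 / 0.40483 ≈ 0.183
P(insider misuse | evidence) ≈ 0.060372 / 0.40483 ≈ 0.149
The largest is 0.588, so DNS tunneling is most probable.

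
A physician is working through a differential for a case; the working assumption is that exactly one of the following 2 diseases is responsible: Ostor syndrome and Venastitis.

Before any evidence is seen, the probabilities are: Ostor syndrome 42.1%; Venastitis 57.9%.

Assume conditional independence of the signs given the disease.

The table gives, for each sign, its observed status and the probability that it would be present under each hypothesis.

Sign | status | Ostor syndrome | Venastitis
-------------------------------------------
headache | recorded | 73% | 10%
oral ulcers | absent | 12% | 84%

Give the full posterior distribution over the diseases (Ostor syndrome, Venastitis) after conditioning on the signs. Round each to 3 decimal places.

Multiply each prior by the joint likelihood of the sign pattern (using 1 − P(present | H) for each absent sign):
  Ostor syndrome: 0.421 × 0.73 × (1 − 0.12) = 0.27045
  Venastitis: 0.579 × 0.10 × (1 − 0.84) = 0.009264
The unnormalized weights sum to 0.27971.
P(Ostor syndrome | evidence) = 0.27045 / 0.27971 ≈ 0.967
P(Venastitis | evidence) = 0.009264 / 0.27971 ≈ 0.033

0.967, 0.033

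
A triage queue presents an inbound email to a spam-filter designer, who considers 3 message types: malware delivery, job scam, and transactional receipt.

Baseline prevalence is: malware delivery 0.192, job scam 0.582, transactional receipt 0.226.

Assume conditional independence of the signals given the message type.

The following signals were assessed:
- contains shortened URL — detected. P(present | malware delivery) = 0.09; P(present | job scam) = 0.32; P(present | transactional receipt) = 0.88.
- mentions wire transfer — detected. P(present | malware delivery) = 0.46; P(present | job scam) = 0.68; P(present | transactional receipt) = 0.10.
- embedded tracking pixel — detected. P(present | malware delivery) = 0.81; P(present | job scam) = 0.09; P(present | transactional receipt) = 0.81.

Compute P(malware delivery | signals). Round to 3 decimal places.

0.190

For each hypothesis, the unnormalized posterior weight is prior × product of the signal likelihoods:
  malware delivery: 0.192 × 0.09 × 0.46 × 0.81 = 0.0064385
  job scam: 0.582 × 0.32 × 0.68 × 0.09 = 0.011398
  transactional receipt: 0.226 × 0.88 × 0.10 × 0.81 = 0.016109
The unnormalized weights sum to 0.033946.
P(malware delivery | evidence) = 0.0064385 / 0.033946 ≈ 0.190.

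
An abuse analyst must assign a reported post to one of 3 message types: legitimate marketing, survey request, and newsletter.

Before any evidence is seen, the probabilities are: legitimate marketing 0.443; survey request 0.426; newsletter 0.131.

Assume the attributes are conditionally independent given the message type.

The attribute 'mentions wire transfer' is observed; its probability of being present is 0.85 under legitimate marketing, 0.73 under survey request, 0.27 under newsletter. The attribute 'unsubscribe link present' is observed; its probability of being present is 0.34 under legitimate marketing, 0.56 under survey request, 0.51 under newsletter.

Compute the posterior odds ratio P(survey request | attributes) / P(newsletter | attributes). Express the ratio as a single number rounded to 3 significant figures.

9.65

Unnormalized posterior weight (prior times the attribute likelihoods) for each of the two hypotheses:
  survey request: 0.426 × 0.73 × 0.56 = 0.17415
  newsletter: 0.131 × 0.27 × 0.51 = 0.018039
Posterior odds = 0.17415 / 0.018039 ≈ 9.65.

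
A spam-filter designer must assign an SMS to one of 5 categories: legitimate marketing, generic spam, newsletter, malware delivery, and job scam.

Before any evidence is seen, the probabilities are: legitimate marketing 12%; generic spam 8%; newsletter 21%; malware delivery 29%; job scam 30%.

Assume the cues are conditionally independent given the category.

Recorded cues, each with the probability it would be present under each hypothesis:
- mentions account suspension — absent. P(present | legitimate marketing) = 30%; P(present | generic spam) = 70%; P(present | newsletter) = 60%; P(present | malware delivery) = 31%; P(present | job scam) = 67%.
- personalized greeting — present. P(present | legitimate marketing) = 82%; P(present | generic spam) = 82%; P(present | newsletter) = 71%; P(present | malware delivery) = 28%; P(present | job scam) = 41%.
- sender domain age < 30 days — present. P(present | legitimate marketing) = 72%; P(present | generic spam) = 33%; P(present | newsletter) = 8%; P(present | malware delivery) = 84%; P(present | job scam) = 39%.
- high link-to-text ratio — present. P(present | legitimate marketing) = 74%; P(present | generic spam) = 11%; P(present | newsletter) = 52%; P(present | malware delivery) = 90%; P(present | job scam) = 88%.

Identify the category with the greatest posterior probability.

malware delivery

By Bayes' rule with conditional independence, the unnormalized weight for each hypothesis is prior × ∏ likelihoods (using 1 − P(present | H) for each absent cue):
  legitimate marketing: 0.12 × (1 − 0.30) × 0.82 × 0.72 × 0.74 = 0.036699
  generic spam: 0.08 × (1 − 0.70) × 0.82 × 0.33 × 0.11 = 0.00071438
  newsletter: 0.21 × (1 − 0.60) × 0.71 × 0.08 × 0.52 = 0.002481
  malware delivery: 0.29 × (1 − 0.31) × 0.28 × 0.84 × 0.90 = 0.042357
  job scam: 0.30 × (1 − 0.67) × 0.41 × 0.39 × 0.88 = 0.01393
The unnormalized weights sum to 0.096182.
P(legitimate marketing | evidence) ≈ 0.036699 / 0.096182 ≈ 0.382
P(generic spam | evidence) ≈ 0.00071438 / 0.096182 ≈ 0.007
P(newsletter | evidence) ≈ 0.002481 / 0.096182 ≈ 0.026
P(malware delivery | evidence) ≈ 0.042357 / 0.096182 ≈ 0.440
P(job scam | evidence) ≈ 0.01393 / 0.096182 ≈ 0.145
The largest is 0.440, so malware delivery is most probable.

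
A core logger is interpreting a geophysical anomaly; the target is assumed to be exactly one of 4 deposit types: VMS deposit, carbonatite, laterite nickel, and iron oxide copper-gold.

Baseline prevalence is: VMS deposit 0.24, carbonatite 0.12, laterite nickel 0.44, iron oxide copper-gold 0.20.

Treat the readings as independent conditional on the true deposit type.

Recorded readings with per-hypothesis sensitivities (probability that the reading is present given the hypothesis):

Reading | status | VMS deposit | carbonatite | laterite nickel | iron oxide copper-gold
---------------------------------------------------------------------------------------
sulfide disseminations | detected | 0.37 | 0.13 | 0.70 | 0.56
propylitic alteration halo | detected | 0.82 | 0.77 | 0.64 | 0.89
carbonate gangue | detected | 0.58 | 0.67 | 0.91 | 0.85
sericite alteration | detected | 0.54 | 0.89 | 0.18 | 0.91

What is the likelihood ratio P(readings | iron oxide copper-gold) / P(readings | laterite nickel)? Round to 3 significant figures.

5.25

Joint likelihood of the reading pattern under each hypothesis:
  iron oxide copper-gold: 0.56 × 0.89 × 0.85 × 0.91 = 0.38551
  laterite nickel: 0.70 × 0.64 × 0.91 × 0.18 = 0.073382
Bayes factor = 0.38551 / 0.073382 ≈ 5.25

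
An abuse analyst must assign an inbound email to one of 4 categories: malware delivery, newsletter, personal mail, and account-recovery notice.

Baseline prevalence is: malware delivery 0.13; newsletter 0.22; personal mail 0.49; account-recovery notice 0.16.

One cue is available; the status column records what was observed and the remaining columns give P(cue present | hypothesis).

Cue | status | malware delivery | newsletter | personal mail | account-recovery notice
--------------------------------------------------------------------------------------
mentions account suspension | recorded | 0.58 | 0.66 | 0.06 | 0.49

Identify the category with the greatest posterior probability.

newsletter

For each hypothesis, the unnormalized posterior weight is prior × likelihood:
  malware delivery: 0.13 × 0.58 = 0.0754
  newsletter: 0.22 × 0.66 = 0.1452
  personal mail: 0.49 × 0.06 = 0.0294
  account-recovery notice: 0.16 × 0.49 = 0.0784
The unnormalized weights sum to 0.3284.
P(malware delivery | evidence) ≈ 0.0754 / 0.3284 ≈ 0.230
P(newsletter | evidence) ≈ 0.1452 / 0.3284 ≈ 0.442
P(personal mail | evidence) ≈ 0.0294 / 0.3284 ≈ 0.090
P(account-recovery notice | evidence) ≈ 0.0784 / 0.3284 ≈ 0.239
The largest is 0.442, so newsletter is most probable.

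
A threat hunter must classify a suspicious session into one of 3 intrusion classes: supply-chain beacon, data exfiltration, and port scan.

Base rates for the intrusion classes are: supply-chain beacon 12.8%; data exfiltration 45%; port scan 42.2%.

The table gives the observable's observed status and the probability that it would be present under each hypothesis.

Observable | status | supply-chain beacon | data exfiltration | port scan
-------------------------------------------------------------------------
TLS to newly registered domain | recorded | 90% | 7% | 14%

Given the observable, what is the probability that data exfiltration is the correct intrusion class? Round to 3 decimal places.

By Bayes' rule, the unnormalized weight for each hypothesis is prior × likelihood:
  supply-chain beacon: 0.128 × 0.90 = 0.1152
  data exfiltration: 0.450 × 0.07 = 0.0315
  port scan: 0.422 × 0.14 = 0.05908
Marginal likelihood of the evidence = 0.20578.
P(data exfiltration | evidence) = 0.0315 / 0.20578 ≈ 0.153.

0.153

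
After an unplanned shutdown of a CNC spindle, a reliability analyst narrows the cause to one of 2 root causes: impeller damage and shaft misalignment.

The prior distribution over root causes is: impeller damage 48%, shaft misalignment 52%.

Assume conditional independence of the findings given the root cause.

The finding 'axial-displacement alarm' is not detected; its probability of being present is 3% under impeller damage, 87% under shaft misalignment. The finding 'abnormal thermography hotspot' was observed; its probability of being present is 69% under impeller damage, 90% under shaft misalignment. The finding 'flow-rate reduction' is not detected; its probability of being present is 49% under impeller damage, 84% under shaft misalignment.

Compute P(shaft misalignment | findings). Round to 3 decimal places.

By Bayes' rule with conditional independence, the unnormalized weight for each hypothesis is prior × ∏ likelihoods (using 1 − P(present | H) for each absent finding):
  impeller damage: 0.48 × (1 − 0.03) × 0.69 × (1 − 0.49) = 0.16384
  shaft misalignment: 0.52 × (1 − 0.87) × 0.90 × (1 − 0.84) = 0.0097344
The unnormalized weights sum to 0.17358.
P(shaft misalignment | evidence) = 0.0097344 / 0.17358 ≈ 0.056.

0.056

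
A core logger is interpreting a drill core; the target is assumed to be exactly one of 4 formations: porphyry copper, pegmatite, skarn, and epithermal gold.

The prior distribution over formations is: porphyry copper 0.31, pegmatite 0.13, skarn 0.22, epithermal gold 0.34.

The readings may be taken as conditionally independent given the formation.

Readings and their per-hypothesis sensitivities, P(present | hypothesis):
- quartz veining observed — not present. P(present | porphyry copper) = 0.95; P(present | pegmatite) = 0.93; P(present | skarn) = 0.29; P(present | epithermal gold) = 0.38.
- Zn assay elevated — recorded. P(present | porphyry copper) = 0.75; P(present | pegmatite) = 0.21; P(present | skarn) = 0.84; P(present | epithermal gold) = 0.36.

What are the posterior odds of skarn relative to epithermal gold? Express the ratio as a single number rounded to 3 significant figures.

1.73

Unnormalized posterior weight (prior times the reading likelihoods) for each of the two hypotheses (using 1 − P(present | H) for each absent reading):
  skarn: 0.22 × (1 − 0.29) × 0.84 = 0.13121
  epithermal gold: 0.34 × (1 − 0.38) × 0.36 = 0.075888
Odds(skarn : epithermal gold) = 0.13121 / 0.075888 ≈ 1.73.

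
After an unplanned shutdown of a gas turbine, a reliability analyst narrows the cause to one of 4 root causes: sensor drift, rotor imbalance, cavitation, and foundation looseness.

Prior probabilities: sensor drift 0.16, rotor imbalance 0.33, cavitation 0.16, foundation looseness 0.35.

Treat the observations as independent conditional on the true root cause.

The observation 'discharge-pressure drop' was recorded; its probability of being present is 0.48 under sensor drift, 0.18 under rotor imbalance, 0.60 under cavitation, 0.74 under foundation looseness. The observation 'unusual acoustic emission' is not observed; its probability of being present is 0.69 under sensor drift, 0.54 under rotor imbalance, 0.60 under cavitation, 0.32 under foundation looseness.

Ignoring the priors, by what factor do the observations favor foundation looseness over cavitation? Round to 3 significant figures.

Take the product of per-observation likelihoods under each hypothesis (using 1 − P(present | H) for each absent observation), then divide.
  foundation looseness: 0.74 × (1 − 0.32) = 0.5032
  cavitation: 0.60 × (1 − 0.60) = 0.24
Bayes factor = 0.5032 / 0.24 ≈ 2.10

2.10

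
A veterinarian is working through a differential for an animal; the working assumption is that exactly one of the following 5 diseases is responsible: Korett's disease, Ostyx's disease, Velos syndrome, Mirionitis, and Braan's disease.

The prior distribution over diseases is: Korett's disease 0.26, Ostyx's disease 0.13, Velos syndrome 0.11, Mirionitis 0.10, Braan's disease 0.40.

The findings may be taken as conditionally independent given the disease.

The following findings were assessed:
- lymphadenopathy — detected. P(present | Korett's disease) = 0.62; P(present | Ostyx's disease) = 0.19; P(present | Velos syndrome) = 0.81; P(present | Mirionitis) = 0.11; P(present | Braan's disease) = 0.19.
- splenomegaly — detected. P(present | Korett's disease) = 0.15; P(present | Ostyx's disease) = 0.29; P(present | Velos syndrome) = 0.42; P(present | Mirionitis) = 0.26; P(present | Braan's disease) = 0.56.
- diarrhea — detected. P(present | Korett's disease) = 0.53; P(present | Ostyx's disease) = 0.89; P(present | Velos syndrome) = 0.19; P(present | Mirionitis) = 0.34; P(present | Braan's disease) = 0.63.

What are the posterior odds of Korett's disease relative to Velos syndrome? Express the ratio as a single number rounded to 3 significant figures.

Unnormalized posterior weight (prior times the finding likelihoods) for each of the two hypotheses:
  Korett's disease: 0.26 × 0.62 × 0.15 × 0.53 = 0.012815
  Velos syndrome: 0.11 × 0.81 × 0.42 × 0.19 = 0.0071102
Odds(Korett's disease : Velos syndrome) = 0.012815 / 0.0071102 ≈ 1.80.

1.80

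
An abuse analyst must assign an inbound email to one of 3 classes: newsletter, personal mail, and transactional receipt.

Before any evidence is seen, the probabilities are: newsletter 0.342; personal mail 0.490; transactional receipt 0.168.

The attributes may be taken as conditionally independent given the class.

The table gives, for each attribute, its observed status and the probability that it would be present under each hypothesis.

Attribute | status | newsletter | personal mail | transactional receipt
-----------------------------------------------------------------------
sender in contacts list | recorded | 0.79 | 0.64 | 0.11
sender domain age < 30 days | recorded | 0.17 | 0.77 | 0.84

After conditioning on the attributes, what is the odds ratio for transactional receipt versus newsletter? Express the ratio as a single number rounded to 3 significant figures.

0.338

Unnormalized posterior weight (prior times the attribute likelihoods) for each of the two hypotheses:
  transactional receipt: 0.168 × 0.11 × 0.84 = 0.015523
  newsletter: 0.342 × 0.79 × 0.17 = 0.045931
Posterior odds = 0.015523 / 0.045931 ≈ 0.338.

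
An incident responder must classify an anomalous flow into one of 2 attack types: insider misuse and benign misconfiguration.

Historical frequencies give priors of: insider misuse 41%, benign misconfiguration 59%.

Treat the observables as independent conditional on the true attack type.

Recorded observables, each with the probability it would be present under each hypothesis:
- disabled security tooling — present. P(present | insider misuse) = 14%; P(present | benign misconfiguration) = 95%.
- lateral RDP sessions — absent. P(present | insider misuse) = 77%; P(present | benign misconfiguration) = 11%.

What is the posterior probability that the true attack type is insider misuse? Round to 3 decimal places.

0.026

For each hypothesis, the unnormalized posterior weight is prior × product of the observable likelihoods (using 1 − P(present | H) for each absent observable):
  insider misuse: 0.41 × 0.14 × (1 − 0.77) = 0.013202
  benign misconfiguration: 0.59 × 0.95 × (1 − 0.11) = 0.49884
Normalizing constant Z = 0.013202 + 0.49884 = 0.51205.
P(insider misuse | evidence) = 0.013202 / 0.51205 ≈ 0.026.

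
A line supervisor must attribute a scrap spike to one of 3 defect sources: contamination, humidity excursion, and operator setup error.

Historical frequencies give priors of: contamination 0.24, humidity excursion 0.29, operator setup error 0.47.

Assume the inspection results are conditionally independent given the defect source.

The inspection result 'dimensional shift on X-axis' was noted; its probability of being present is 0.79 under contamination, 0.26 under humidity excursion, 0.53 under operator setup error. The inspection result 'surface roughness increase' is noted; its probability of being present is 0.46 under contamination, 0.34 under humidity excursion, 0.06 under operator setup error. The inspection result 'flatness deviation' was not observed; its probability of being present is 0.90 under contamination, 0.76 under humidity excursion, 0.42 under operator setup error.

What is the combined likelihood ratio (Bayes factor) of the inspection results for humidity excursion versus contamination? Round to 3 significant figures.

The Bayes factor is the ratio of the joint likelihoods of the inspection result pattern under the two hypotheses (using 1 − P(present | H) for each absent inspection result).
  humidity excursion: 0.26 × 0.34 × (1 − 0.76) = 0.021216
  contamination: 0.79 × 0.46 × (1 − 0.90) = 0.03634
Bayes factor = 0.021216 / 0.03634 ≈ 0.584

0.584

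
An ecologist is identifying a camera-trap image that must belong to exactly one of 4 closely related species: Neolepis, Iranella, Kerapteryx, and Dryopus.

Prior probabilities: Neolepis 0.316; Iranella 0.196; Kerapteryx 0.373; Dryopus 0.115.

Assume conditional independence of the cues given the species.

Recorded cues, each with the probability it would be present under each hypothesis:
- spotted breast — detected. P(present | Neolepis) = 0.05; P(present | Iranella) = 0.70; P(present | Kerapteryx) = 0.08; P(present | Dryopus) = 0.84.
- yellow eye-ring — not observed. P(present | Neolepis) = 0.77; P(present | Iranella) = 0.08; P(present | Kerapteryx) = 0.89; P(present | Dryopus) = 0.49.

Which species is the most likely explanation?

Multiply each prior by the joint likelihood of the cue pattern (using 1 − P(present | H) for each absent cue):
  Neolepis: 0.316 × 0.05 × (1 − 0.77) = 0.003634
  Iranella: 0.196 × 0.70 × (1 − 0.08) = 0.12622
  Kerapteryx: 0.373 × 0.08 × (1 − 0.89) = 0.0032824
  Dryopus: 0.115 × 0.84 × (1 − 0.49) = 0.049266
Normalizing constant Z = 0.003634 + 0.12622 + 0.0032824 + 0.049266 = 0.18241.
P(Neolepis | evidence) ≈ 0.003634 / 0.18241 ≈ 0.020
P(Iranella | evidence) ≈ 0.12622 / 0.18241 ≈ 0.692
P(Kerapteryx | evidence) ≈ 0.0032824 / 0.18241 ≈ 0.018
P(Dryopus | evidence) ≈ 0.049266 / 0.18241 ≈ 0.270
The largest is 0.692, so Iranella is most probable.

Iranella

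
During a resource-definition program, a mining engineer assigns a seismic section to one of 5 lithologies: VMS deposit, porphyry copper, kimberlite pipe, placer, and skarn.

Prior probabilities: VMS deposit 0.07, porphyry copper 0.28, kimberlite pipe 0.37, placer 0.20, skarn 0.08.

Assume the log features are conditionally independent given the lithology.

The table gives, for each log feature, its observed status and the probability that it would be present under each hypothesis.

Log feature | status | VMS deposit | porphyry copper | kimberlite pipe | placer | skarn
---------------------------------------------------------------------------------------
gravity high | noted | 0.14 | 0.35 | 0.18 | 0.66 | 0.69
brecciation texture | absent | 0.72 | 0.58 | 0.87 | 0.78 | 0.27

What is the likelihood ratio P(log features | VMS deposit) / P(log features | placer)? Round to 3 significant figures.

Joint likelihood of the log feature pattern under each hypothesis (using 1 − P(present | H) for each absent log feature):
  VMS deposit: 0.14 × (1 − 0.72) = 0.0392
  placer: 0.66 × (1 − 0.78) = 0.1452
Bayes factor = 0.0392 / 0.1452 ≈ 0.270

0.270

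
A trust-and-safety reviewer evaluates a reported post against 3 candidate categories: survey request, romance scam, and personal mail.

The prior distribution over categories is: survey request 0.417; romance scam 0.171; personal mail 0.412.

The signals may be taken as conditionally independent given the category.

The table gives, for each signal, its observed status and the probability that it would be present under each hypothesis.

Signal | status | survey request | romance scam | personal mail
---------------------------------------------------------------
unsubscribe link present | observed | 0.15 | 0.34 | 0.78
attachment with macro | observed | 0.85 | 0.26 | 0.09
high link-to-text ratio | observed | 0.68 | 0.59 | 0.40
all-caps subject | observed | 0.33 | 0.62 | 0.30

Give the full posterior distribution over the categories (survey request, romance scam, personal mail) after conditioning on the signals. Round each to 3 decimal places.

0.570, 0.264, 0.166

For each hypothesis, the unnormalized posterior weight is prior × product of the signal likelihoods:
  survey request: 0.417 × 0.15 × 0.85 × 0.68 × 0.33 = 0.011931
  romance scam: 0.171 × 0.34 × 0.26 × 0.59 × 0.62 = 0.0055296
  personal mail: 0.412 × 0.78 × 0.09 × 0.40 × 0.30 = 0.0034707
The unnormalized weights sum to 0.020931.
P(survey request | evidence) = 0.011931 / 0.020931 ≈ 0.570
P(romance scam | evidence) = 0.0055296 / 0.020931 ≈ 0.264
P(personal mail | evidence) = 0.0034707 / 0.020931 ≈ 0.166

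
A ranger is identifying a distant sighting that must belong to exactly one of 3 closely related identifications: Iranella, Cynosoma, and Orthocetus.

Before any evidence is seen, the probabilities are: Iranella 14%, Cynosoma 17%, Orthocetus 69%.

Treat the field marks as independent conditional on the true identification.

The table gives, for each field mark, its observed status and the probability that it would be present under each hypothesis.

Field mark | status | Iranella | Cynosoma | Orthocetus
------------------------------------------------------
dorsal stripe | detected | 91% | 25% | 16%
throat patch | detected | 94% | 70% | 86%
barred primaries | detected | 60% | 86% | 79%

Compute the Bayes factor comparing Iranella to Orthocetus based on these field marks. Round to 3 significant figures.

Joint likelihood of the field mark pattern under each hypothesis:
  Iranella: 0.91 × 0.94 × 0.60 = 0.51324
  Orthocetus: 0.16 × 0.86 × 0.79 = 0.1087
Bayes factor = 0.51324 / 0.1087 ≈ 4.72

4.72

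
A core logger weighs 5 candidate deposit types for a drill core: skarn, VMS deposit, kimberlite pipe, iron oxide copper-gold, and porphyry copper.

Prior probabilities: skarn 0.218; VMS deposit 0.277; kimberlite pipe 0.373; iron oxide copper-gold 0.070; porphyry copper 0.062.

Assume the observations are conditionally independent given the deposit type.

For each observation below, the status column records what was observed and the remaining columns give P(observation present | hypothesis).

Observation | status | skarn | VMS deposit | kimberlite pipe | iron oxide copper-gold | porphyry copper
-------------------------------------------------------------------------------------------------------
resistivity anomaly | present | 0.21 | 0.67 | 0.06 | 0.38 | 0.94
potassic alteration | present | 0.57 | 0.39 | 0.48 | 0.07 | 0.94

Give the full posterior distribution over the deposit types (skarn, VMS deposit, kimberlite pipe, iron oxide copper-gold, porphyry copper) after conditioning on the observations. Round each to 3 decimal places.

0.157, 0.436, 0.065, 0.011, 0.330

By Bayes' rule with conditional independence, the unnormalized weight for each hypothesis is prior × ∏ likelihoods:
  skarn: 0.218 × 0.21 × 0.57 = 0.026095
  VMS deposit: 0.277 × 0.67 × 0.39 = 0.07238
  kimberlite pipe: 0.373 × 0.06 × 0.48 = 0.010742
  iron oxide copper-gold: 0.070 × 0.38 × 0.07 = 0.001862
  porphyry copper: 0.062 × 0.94 × 0.94 = 0.054783
The unnormalized weights sum to 0.16586.
P(skarn | evidence) = 0.026095 / 0.16586 ≈ 0.157
P(VMS deposit | evidence) = 0.07238 / 0.16586 ≈ 0.436
P(kimberlite pipe | evidence) = 0.010742 / 0.16586 ≈ 0.065
P(iron oxide copper-gold | evidence) = 0.001862 / 0.16586 ≈ 0.011
P(porphyry copper | evidence) = 0.054783 / 0.16586 ≈ 0.330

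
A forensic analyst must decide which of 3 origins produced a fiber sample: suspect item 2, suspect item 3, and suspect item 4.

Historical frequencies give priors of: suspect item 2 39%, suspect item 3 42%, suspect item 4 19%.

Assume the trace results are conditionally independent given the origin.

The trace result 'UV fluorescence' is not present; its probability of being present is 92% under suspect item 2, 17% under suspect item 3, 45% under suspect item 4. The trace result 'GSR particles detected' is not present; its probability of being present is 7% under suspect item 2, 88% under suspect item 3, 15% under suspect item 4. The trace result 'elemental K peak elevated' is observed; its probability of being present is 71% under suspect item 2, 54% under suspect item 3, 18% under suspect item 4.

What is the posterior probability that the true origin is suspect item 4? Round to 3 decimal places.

Multiply each prior by the joint likelihood of the trace result pattern (using 1 − P(present | H) for each absent trace result):
  suspect item 2: 0.39 × (1 − 0.92) × (1 − 0.07) × 0.71 = 0.020601
  suspect item 3: 0.42 × (1 − 0.17) × (1 − 0.88) × 0.54 = 0.022589
  suspect item 4: 0.19 × (1 − 0.45) × (1 − 0.15) × 0.18 = 0.015988
Marginal likelihood of the evidence = 0.059179.
P(suspect item 4 | evidence) = 0.015988 / 0.059179 ≈ 0.270.

0.270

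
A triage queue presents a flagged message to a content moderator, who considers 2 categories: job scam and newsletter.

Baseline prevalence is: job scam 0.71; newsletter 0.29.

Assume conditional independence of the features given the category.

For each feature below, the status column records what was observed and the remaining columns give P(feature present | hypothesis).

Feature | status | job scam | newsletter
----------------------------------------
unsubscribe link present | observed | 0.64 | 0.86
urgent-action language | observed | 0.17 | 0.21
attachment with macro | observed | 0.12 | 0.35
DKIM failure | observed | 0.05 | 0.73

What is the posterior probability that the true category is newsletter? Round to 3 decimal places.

0.967

By Bayes' rule with conditional independence, the unnormalized weight for each hypothesis is prior × ∏ likelihoods:
  job scam: 0.71 × 0.64 × 0.17 × 0.12 × 0.05 = 0.00046349
  newsletter: 0.29 × 0.86 × 0.21 × 0.35 × 0.73 = 0.013382
Normalizing constant Z = 0.00046349 + 0.013382 = 0.013845.
P(newsletter | evidence) = 0.013382 / 0.013845 ≈ 0.967.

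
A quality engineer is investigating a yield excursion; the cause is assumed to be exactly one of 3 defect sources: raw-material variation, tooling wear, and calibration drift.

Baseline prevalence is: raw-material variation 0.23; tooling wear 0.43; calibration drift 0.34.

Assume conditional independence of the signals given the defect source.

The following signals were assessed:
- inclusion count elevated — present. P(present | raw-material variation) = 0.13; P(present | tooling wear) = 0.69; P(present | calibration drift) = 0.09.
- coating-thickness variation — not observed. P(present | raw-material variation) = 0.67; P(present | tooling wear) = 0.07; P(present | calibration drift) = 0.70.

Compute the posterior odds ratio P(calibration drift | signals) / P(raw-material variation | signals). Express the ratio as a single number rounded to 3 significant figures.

Unnormalized posterior weight (prior times the signal likelihoods) for each of the two hypotheses (using 1 − P(present | H) for each absent signal):
  calibration drift: 0.34 × 0.09 × (1 − 0.70) = 0.00918
  raw-material variation: 0.23 × 0.13 × (1 − 0.67) = 0.009867
Posterior odds = 0.00918 / 0.009867 ≈ 0.930.

0.930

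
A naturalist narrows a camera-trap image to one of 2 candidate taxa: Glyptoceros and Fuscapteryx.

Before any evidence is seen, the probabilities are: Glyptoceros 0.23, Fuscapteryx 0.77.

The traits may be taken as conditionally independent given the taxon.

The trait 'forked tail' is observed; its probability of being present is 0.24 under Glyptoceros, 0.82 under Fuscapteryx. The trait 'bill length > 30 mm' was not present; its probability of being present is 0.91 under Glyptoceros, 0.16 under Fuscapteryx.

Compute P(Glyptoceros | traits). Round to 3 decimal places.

0.009

By Bayes' rule with conditional independence, the unnormalized weight for each hypothesis is prior × ∏ likelihoods (using 1 − P(present | H) for each absent trait):
  Glyptoceros: 0.23 × 0.24 × (1 − 0.91) = 0.004968
  Fuscapteryx: 0.77 × 0.82 × (1 − 0.16) = 0.53038
Normalizing constant Z = 0.004968 + 0.53038 = 0.53534.
P(Glyptoceros | evidence) = 0.004968 / 0.53534 ≈ 0.009.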